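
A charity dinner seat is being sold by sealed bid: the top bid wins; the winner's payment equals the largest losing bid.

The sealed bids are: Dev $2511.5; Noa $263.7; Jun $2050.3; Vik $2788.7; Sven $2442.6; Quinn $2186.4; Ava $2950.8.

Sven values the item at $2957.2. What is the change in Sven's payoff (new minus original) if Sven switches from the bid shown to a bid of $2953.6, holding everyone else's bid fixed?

The highest bid among the other bidders is $2950.8; Sven's bid doesn't change that.
Original bid $2442.6: Sven is not highest (top rival bid is $2950.8); payoff $0.
Alternative bid $2953.6: Sven is highest, pays the top rival bid $2950.8; payoff $2957.2 − $2950.8 = $6.4.
Change in payoff = $6.4 − ($0) = $6.4.

$6.4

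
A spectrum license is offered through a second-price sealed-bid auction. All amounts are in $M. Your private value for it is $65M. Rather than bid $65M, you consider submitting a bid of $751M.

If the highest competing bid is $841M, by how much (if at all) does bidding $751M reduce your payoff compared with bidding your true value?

Bidding your value $65M: you lose (since $65M < $841M). Payoff $0M.
Bidding $751M: you lose. Payoff $0M.
Difference = $0M − $0M = $0M; both bids lead to the same outcome because the competing bid is above both your value and your alternative bid.

$0M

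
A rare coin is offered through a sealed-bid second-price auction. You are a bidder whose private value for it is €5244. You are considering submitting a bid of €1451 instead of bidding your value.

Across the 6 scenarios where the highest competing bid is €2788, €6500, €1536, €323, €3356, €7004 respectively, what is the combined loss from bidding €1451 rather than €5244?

The deviation costs you only when the competing bid falls strictly between €1451 and €5244; elsewhere both bids give the same outcome.
€2788: truthful payoff €2456, deviation payoff €0 → loss €2456.
€6500: outcomes coincide → loss €0.
€1536: truthful payoff €3708, deviation payoff €0 → loss €3708.
€323: outcomes coincide → loss €0.
€3356: truthful payoff €1888, deviation payoff €0 → loss €1888.
€7004: outcomes coincide → loss €0.
Total loss = €2456 + €3708 + €1888 = €8052.
In a second-price auction your bid sets only whether you win, not what you pay, so bidding your true value is weakly dominant.

€8052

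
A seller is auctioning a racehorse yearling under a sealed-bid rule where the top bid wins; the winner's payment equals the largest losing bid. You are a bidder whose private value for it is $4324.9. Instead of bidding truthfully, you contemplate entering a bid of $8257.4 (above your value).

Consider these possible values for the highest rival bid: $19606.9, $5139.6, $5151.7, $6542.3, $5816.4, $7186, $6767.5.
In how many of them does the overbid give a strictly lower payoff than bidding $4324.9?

The deviation hurts exactly when the highest competing bid lies strictly between $4324.9 and $8257.4 — overbidding then wins at a price above your value.
$19606.9: above both → same outcome either way.
$5139.6: inside the interval → strictly worse (loss $814.7).
$5151.7: inside the interval → strictly worse (loss $826.8).
$6542.3: inside the interval → strictly worse (loss $2217.4).
$5816.4: inside the interval → strictly worse (loss $1491.5).
$7186: inside the interval → strictly worse (loss $2861.1).
$6767.5: inside the interval → strictly worse (loss $2442.6).
Count: 6.

6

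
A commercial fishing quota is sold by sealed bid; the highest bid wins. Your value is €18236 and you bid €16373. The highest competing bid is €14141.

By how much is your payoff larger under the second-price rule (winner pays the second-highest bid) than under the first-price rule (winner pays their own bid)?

You have the highest bid, so you win under either rule.
Second-price: pay €14141 → payoff €4095.
First-price: pay your own bid €16373 → payoff €1863.
Difference = €4095 − (€1863) = €2232.

€2232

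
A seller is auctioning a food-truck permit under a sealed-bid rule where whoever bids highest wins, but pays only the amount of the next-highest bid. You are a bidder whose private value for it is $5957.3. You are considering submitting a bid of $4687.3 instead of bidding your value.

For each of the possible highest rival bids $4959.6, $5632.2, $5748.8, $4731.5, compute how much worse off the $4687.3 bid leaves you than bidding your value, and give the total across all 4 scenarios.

The deviation costs you only when the competing bid falls strictly between $4687.3 and $5957.3; elsewhere both bids give the same outcome.
$4959.6: truthful payoff $997.7, deviation payoff $0 → loss $997.7.
$5632.2: truthful payoff $325.1, deviation payoff $0 → loss $325.1.
$5748.8: truthful payoff $208.5, deviation payoff $0 → loss $208.5.
$4731.5: truthful payoff $1225.8, deviation payoff $0 → loss $1225.8.
Total loss = $997.7 + $325.1 + $208.5 + $1225.8 = $2757.1.
Truthful bidding weakly dominates here: raising your bid can only win items priced above your value, and lowering it can only forfeit items priced below.

$2757.1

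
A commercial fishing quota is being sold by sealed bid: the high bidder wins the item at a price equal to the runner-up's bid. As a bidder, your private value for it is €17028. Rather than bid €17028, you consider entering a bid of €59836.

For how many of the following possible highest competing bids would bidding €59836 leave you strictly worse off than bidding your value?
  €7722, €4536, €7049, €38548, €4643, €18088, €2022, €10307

The deviation hurts exactly when the highest competing bid lies strictly between €17028 and €59836 — overbidding then wins at a price above your value.
€7722: below both → same outcome either way.
€4536: below both → same outcome either way.
€7049: below both → same outcome either way.
€38548: inside the interval → strictly worse (loss €21520).
€4643: below both → same outcome either way.
€18088: inside the interval → strictly worse (loss €1060).
€2022: below both → same outcome either way.
€10307: below both → same outcome either way.
Count: 2.

2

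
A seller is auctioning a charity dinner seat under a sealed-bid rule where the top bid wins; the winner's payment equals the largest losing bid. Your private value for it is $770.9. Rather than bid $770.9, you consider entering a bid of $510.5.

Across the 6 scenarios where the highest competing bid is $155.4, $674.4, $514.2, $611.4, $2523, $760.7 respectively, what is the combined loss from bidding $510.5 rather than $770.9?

The deviation costs you only when the competing bid falls strictly between $510.5 and $770.9; elsewhere both bids give the same outcome.
$155.4: outcomes coincide → loss $0.
$674.4: truthful payoff $96.5, deviation payoff $0 → loss $96.5.
$514.2: truthful payoff $256.7, deviation payoff $0 → loss $256.7.
$611.4: truthful payoff $159.5, deviation payoff $0 → loss $159.5.
$2523: outcomes coincide → loss $0.
$760.7: truthful payoff $10.2, deviation payoff $0 → loss $10.2.
Total loss = $96.5 + $256.7 + $159.5 + $10.2 = $522.9.
Truthful bidding weakly dominates here: raising your bid can only win items priced above your value, and lowering it can only forfeit items priced below.

$522.9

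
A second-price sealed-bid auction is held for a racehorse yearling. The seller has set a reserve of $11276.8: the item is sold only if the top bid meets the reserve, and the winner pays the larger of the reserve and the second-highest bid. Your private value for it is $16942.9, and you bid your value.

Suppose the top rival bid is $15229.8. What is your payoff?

$1713.1

Your bid $16942.9 is the highest and exceeds the reserve.
Price = max(second-highest bid, reserve) = max($15229.8, $11276.8) = $15229.8.
Payoff = $16942.9 − $15229.8 = $1713.1.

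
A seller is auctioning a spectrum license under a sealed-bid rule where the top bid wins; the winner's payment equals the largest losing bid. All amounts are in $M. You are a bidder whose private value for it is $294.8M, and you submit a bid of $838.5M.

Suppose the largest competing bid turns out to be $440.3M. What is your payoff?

Your bid $838.5M exceeds the highest competing bid $440.3M, so you win.
In a second-price auction the winner pays the second-highest bid, $440.3M.
Payoff = value − price = $294.8M − $440.3M = −$145.5M.

−$145.5M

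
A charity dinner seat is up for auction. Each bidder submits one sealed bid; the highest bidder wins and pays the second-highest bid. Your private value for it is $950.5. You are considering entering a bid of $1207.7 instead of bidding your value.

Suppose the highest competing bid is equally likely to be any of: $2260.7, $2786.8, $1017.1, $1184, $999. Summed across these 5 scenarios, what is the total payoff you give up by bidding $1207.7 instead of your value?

$348.6

The deviation costs you only when the competing bid falls strictly between $950.5 and $1207.7; elsewhere both bids give the same outcome.
$2260.7: outcomes coincide → loss $0.
$2786.8: outcomes coincide → loss $0.
$1017.1: truthful payoff $0, deviation payoff −$66.6 → loss $66.6.
$1184: truthful payoff $0, deviation payoff −$233.5 → loss $233.5.
$999: truthful payoff $0, deviation payoff −$48.5 → loss $48.5.
Total loss = $66.6 + $233.5 + $48.5 = $348.6.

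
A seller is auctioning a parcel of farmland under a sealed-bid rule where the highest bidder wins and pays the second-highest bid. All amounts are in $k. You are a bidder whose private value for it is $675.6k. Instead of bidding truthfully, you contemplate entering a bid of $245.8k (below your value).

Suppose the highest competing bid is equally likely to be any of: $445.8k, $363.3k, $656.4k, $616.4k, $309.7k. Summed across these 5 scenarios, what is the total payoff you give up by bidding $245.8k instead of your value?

The deviation costs you only when the competing bid falls strictly between $245.8k and $675.6k; elsewhere both bids give the same outcome.
$445.8k: truthful payoff $229.8k, deviation payoff $0k → loss $229.8k.
$363.3k: truthful payoff $312.3k, deviation payoff $0k → loss $312.3k.
$656.4k: truthful payoff $19.2k, deviation payoff $0k → loss $19.2k.
$616.4k: truthful payoff $59.2k, deviation payoff $0k → loss $59.2k.
$309.7k: truthful payoff $365.9k, deviation payoff $0k → loss $365.9k.
Total loss = $229.8k + $312.3k + $19.2k + $59.2k + $365.9k = $986.4k.

$986.4k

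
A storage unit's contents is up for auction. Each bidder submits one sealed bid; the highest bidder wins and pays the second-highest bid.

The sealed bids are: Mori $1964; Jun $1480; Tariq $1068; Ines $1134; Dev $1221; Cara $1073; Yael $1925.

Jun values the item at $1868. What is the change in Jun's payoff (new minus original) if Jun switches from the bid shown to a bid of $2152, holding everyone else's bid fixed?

−$96

The highest bid among the other bidders is $1964; Jun's bid doesn't change that.
Original bid $1480: Jun is not highest (top rival bid is $1964); payoff $0.
Alternative bid $2152: Jun is highest, pays the top rival bid $1964; payoff $1868 − $1964 = −$96.
Change in payoff = −$96 − ($0) = −$96.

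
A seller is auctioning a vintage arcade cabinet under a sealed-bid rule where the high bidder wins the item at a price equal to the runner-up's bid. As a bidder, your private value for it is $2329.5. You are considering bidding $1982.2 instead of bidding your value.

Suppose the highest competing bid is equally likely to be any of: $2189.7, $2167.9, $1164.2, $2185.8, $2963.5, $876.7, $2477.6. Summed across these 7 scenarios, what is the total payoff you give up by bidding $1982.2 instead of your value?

$445.1

The deviation costs you only when the competing bid falls strictly between $1982.2 and $2329.5; elsewhere both bids give the same outcome.
$2189.7: truthful payoff $139.8, deviation payoff $0 → loss $139.8.
$2167.9: truthful payoff $161.6, deviation payoff $0 → loss $161.6.
$1164.2: outcomes coincide → loss $0.
$2185.8: truthful payoff $143.7, deviation payoff $0 → loss $143.7.
$2963.5: outcomes coincide → loss $0.
$876.7: outcomes coincide → loss $0.
$2477.6: outcomes coincide → loss $0.
Total loss = $139.8 + $161.6 + $143.7 = $445.1.
In a second-price auction your bid sets only whether you win, not what you pay, so bidding your true value is weakly dominant.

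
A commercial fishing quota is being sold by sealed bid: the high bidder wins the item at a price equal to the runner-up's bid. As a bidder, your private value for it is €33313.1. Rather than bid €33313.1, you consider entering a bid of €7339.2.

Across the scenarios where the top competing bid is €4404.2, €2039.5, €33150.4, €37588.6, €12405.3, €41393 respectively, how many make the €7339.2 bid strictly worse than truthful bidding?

2

The deviation hurts exactly when the highest competing bid lies strictly between €7339.2 and €33313.1 — underbidding then forfeits a profitable win.
€4404.2: below both → same outcome either way.
€2039.5: below both → same outcome either way.
€33150.4: inside the interval → strictly worse (loss €162.7).
€37588.6: above both → same outcome either way.
€12405.3: inside the interval → strictly worse (loss €20907.8).
€41393: above both → same outcome either way.
Count: 2.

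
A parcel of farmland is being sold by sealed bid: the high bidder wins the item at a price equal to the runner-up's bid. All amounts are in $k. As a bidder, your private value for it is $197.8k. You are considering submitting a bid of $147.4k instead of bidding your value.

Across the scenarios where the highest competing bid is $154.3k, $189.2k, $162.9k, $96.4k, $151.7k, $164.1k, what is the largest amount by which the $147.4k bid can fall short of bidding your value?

$46.1k

$154.3k: truthful gives $43.5k, deviation gives $0k → loss $43.5k.
$189.2k: truthful gives $8.6k, deviation gives $0k → loss $8.6k.
$162.9k: truthful gives $34.9k, deviation gives $0k → loss $34.9k.
$96.4k: same outcome either way → loss $0k.
$151.7k: truthful gives $46.1k, deviation gives $0k → loss $46.1k.
$164.1k: truthful gives $33.7k, deviation gives $0k → loss $33.7k.
Maximum loss: $46.1k.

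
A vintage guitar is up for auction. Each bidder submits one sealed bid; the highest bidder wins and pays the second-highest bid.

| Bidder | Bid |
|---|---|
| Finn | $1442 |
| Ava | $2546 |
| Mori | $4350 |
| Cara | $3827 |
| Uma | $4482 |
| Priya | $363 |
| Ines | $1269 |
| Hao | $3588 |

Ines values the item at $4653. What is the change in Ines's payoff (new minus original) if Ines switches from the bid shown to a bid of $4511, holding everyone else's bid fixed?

The highest bid among the other bidders is $4482; Ines's bid doesn't change that.
Original bid $1269: Ines is not highest (top rival bid is $4482); payoff $0.
Alternative bid $4511: Ines is highest, pays the top rival bid $4482; payoff $4653 − $4482 = $171.
Change in payoff = $171 − ($0) = $171.

$171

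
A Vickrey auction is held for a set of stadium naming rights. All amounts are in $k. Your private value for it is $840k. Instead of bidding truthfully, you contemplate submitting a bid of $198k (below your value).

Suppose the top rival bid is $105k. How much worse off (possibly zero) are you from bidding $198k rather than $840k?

$0k

Bidding your value $840k: you win (since $840k > $105k) and pay $105k. Payoff $735k.
Bidding $198k: you win and pay $105k. Payoff $840k − $105k = $735k.
Difference = $735k − $735k = $0k; both bids lead to the same outcome because the competing bid is below both your value and your alternative bid.
Because the price is fixed by the runner-up's bid, deviating from your value can only change a good outcome into a bad one — never the reverse.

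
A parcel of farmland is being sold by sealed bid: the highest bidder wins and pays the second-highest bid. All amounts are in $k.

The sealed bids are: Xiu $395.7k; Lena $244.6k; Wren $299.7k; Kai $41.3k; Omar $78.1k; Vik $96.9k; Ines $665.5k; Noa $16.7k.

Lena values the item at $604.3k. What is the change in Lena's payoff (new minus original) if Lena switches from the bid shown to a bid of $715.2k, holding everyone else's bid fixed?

−$61.2k

The highest bid among the other bidders is $665.5k; Lena's bid doesn't change that.
Original bid $244.6k: Lena is not highest (top rival bid is $665.5k); payoff $0k.
Alternative bid $715.2k: Lena is highest, pays the top rival bid $665.5k; payoff $604.3k − $665.5k = −$61.2k.
Change in payoff = −$61.2k − ($0k) = −$61.2k.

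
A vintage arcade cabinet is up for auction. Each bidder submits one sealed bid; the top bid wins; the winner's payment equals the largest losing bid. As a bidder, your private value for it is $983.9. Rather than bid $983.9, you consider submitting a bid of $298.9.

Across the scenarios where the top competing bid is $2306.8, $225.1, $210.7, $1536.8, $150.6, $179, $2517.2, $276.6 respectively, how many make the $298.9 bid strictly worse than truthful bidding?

The deviation hurts exactly when the highest competing bid lies strictly between $298.9 and $983.9 — underbidding then forfeits a profitable win.
$2306.8: above both → same outcome either way.
$225.1: below both → same outcome either way.
$210.7: below both → same outcome either way.
$1536.8: above both → same outcome either way.
$150.6: below both → same outcome either way.
$179: below both → same outcome either way.
$2517.2: above both → same outcome either way.
$276.6: below both → same outcome either way.
Count: 0.

0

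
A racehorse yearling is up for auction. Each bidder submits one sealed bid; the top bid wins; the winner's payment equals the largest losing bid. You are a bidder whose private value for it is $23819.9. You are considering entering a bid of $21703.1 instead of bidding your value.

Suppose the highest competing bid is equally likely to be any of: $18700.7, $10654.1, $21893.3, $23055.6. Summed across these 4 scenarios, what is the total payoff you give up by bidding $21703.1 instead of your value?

$2690.9

The deviation costs you only when the competing bid falls strictly between $21703.1 and $23819.9; elsewhere both bids give the same outcome.
$18700.7: outcomes coincide → loss $0.
$10654.1: outcomes coincide → loss $0.
$21893.3: truthful payoff $1926.6, deviation payoff $0 → loss $1926.6.
$23055.6: truthful payoff $764.3, deviation payoff $0 → loss $764.3.
Total loss = $1926.6 + $764.3 = $2690.9.
Truthful bidding weakly dominates here: raising your bid can only win items priced above your value, and lowering it can only forfeit items priced below.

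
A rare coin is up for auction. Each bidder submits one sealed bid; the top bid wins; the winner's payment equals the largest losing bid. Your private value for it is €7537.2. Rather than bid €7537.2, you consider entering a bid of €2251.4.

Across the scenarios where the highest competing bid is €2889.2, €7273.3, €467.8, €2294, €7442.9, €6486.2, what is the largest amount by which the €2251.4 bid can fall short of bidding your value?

€2889.2: truthful gives €4648, deviation gives €0 → loss €4648.
€7273.3: truthful gives €263.9, deviation gives €0 → loss €263.9.
€467.8: same outcome either way → loss €0.
€2294: truthful gives €5243.2, deviation gives €0 → loss €5243.2.
€7442.9: truthful gives €94.3, deviation gives €0 → loss €94.3.
€6486.2: truthful gives €1051, deviation gives €0 → loss €1051.
Maximum loss: €5243.2.

€5243.2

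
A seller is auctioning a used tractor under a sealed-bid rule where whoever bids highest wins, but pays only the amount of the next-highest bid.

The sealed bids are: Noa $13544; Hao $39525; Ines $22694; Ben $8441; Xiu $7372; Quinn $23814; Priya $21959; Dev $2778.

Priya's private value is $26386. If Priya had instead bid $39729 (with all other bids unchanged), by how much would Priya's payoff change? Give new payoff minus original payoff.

−$13139

The highest bid among the other bidders is $39525; Priya's bid doesn't change that.
Original bid $21959: Priya is not highest (top rival bid is $39525); payoff $0.
Alternative bid $39729: Priya is highest, pays the top rival bid $39525; payoff $26386 − $39525 = −$13139.
Change in payoff = −$13139 − ($0) = −$13139.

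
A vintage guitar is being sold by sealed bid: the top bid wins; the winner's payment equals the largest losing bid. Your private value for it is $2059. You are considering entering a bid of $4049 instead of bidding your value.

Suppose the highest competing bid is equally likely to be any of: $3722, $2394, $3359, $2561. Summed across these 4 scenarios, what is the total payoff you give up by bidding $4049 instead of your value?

$3800

The deviation costs you only when the competing bid falls strictly between $2059 and $4049; elsewhere both bids give the same outcome.
$3722: truthful payoff $0, deviation payoff −$1663 → loss $1663.
$2394: truthful payoff $0, deviation payoff −$335 → loss $335.
$3359: truthful payoff $0, deviation payoff −$1300 → loss $1300.
$2561: truthful payoff $0, deviation payoff −$502 → loss $502.
Total loss = $1663 + $335 + $1300 + $502 = $3800.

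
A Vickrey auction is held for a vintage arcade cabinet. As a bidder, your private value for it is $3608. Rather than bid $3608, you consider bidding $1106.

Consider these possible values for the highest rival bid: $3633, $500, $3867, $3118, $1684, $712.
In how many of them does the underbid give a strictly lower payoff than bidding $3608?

The deviation hurts exactly when the highest competing bid lies strictly between $1106 and $3608 — underbidding then forfeits a profitable win.
$3633: above both → same outcome either way.
$500: below both → same outcome either way.
$3867: above both → same outcome either way.
$3118: inside the interval → strictly worse (loss $490).
$1684: inside the interval → strictly worse (loss $1924).
$712: below both → same outcome either way.
Count: 2.

2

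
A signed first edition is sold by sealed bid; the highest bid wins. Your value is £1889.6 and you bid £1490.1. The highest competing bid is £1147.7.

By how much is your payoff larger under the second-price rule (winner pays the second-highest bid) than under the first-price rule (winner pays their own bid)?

£342.4

You have the highest bid, so you win under either rule.
Second-price: pay £1147.7 → payoff £741.9.
First-price: pay your own bid £1490.1 → payoff £399.5.
Difference = £741.9 − (£399.5) = £342.4.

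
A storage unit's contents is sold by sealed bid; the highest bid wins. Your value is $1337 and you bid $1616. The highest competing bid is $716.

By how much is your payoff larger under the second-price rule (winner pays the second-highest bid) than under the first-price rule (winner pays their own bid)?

$900

You have the highest bid, so you win under either rule.
Second-price: pay $716 → payoff $621.
First-price: pay your own bid $1616 → payoff −$279.
Difference = $621 − (−$279) = $900.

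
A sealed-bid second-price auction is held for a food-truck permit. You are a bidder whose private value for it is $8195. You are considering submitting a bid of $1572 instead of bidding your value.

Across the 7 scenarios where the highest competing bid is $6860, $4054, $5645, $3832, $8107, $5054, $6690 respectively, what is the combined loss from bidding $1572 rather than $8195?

The deviation costs you only when the competing bid falls strictly between $1572 and $8195; elsewhere both bids give the same outcome.
$6860: truthful payoff $1335, deviation payoff $0 → loss $1335.
$4054: truthful payoff $4141, deviation payoff $0 → loss $4141.
$5645: truthful payoff $2550, deviation payoff $0 → loss $2550.
$3832: truthful payoff $4363, deviation payoff $0 → loss $4363.
$8107: truthful payoff $88, deviation payoff $0 → loss $88.
$5054: truthful payoff $3141, deviation payoff $0 → loss $3141.
$6690: truthful payoff $1505, deviation payoff $0 → loss $1505.
Total loss = $1335 + $4141 + $2550 + $4363 + $88 + $3141 + $1505 = $17123.

$17123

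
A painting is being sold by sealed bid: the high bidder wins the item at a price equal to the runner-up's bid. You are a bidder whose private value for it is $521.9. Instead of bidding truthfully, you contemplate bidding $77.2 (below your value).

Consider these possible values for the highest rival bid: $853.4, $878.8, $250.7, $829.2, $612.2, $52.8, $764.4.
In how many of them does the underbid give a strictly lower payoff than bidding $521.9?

1

The deviation hurts exactly when the highest competing bid lies strictly between $77.2 and $521.9 — underbidding then forfeits a profitable win.
$853.4: above both → same outcome either way.
$878.8: above both → same outcome either way.
$250.7: inside the interval → strictly worse (loss $271.2).
$829.2: above both → same outcome either way.
$612.2: above both → same outcome either way.
$52.8: below both → same outcome either way.
$764.4: above both → same outcome either way.
Count: 1.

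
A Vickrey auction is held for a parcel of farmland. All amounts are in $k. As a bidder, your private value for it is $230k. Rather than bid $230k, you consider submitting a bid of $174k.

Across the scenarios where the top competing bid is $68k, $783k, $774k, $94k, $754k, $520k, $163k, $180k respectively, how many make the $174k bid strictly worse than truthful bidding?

1

The deviation hurts exactly when the highest competing bid lies strictly between $174k and $230k — underbidding then forfeits a profitable win.
$68k: below both → same outcome either way.
$783k: above both → same outcome either way.
$774k: above both → same outcome either way.
$94k: below both → same outcome either way.
$754k: above both → same outcome either way.
$520k: above both → same outcome either way.
$163k: below both → same outcome either way.
$180k: inside the interval → strictly worse (loss $50k).
Count: 1.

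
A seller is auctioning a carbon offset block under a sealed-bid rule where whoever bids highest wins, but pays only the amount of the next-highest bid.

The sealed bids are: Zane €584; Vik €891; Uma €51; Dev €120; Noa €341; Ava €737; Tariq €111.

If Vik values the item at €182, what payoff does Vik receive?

−€555

Highest bid: Vik at €891, so Vik wins.
Second-highest bid: Ava at €737 — that is the price the winner pays.
Vik's payoff = value − price = €182 − €737 = −€555.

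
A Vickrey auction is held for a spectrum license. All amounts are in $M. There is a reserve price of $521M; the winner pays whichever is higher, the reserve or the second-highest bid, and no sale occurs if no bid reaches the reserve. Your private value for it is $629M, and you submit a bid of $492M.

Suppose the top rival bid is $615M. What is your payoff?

$0M

Your bid $492M is below the highest competing bid $615M, so you lose. Payoff $0M.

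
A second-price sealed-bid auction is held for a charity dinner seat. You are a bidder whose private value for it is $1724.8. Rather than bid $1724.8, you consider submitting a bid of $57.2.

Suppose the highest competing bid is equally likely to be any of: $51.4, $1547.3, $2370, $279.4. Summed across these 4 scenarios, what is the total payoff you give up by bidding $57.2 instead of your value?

$1622.9

The deviation costs you only when the competing bid falls strictly between $57.2 and $1724.8; elsewhere both bids give the same outcome.
$51.4: outcomes coincide → loss $0.
$1547.3: truthful payoff $177.5, deviation payoff $0 → loss $177.5.
$2370: outcomes coincide → loss $0.
$279.4: truthful payoff $1445.4, deviation payoff $0 → loss $1445.4.
Total loss = $177.5 + $1445.4 = $1622.9.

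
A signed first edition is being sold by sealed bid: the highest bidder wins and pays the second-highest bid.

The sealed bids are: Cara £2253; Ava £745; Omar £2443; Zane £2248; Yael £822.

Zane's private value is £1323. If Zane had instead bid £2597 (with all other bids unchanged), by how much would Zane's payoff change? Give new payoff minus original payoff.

−£1120

The highest bid among the other bidders is £2443; Zane's bid doesn't change that.
Original bid £2248: Zane is not highest (top rival bid is £2443); payoff £0.
Alternative bid £2597: Zane is highest, pays the top rival bid £2443; payoff £1323 − £2443 = −£1120.
Change in payoff = −£1120 − (£0) = −£1120.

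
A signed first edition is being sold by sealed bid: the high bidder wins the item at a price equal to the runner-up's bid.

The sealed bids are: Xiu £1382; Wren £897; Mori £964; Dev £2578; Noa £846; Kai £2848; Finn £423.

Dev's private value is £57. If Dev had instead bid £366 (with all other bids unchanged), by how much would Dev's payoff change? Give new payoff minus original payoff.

£0

The highest bid among the other bidders is £2848; Dev's bid doesn't change that.
Original bid £2578: Dev is not highest (top rival bid is £2848); payoff £0.
Alternative bid £366: Dev is not highest (top rival bid is £2848); payoff £0.
Change in payoff = £0 − (£0) = £0.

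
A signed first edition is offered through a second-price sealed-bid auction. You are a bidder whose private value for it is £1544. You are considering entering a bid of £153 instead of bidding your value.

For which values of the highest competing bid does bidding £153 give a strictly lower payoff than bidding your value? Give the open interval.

If the competing bid is below £153, both bids win at the same price — no difference.
If it is above £1544, both bids lose — no difference.
If it lies strictly between £153 and £1544, bidding your value wins at a price below your value (positive payoff) while bidding £153 loses (payoff 0).
So the deviation strictly hurts on the open interval (£153, £1544).

(£153, £1544)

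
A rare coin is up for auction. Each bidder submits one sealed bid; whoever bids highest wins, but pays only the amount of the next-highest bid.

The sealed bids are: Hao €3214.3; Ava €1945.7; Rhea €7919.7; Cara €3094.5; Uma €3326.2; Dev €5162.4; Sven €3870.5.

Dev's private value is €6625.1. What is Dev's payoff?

€0

Highest bid: Rhea at €7919.7, so Rhea wins.
Second-highest bid: Dev at €5162.4 — that is the price the winner pays.
Dev did not win, so Dev pays nothing and receives nothing: payoff €0.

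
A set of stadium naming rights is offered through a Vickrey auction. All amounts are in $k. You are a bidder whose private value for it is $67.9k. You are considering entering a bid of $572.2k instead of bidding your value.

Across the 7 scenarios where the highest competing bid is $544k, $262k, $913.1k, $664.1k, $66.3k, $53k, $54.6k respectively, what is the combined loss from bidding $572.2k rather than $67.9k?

$670.2k

The deviation costs you only when the competing bid falls strictly between $67.9k and $572.2k; elsewhere both bids give the same outcome.
$544k: truthful payoff $0k, deviation payoff −$476.1k → loss $476.1k.
$262k: truthful payoff $0k, deviation payoff −$194.1k → loss $194.1k.
$913.1k: outcomes coincide → loss $0k.
$664.1k: outcomes coincide → loss $0k.
$66.3k: outcomes coincide → loss $0k.
$53k: outcomes coincide → loss $0k.
$54.6k: outcomes coincide → loss $0k.
Total loss = $476.1k + $194.1k = $670.2k.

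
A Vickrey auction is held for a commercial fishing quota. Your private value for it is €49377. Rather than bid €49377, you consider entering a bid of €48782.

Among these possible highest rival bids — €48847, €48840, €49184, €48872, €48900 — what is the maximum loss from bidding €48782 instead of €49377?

€537

€48847: truthful gives €530, deviation gives €0 → loss €530.
€48840: truthful gives €537, deviation gives €0 → loss €537.
€49184: truthful gives €193, deviation gives €0 → loss €193.
€48872: truthful gives €505, deviation gives €0 → loss €505.
€48900: truthful gives €477, deviation gives €0 → loss €477.
Maximum loss: €537.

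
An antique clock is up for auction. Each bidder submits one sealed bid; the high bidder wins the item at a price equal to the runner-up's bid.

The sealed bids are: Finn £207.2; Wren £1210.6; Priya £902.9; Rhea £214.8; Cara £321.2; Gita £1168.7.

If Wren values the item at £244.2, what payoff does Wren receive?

Highest bid: Wren at £1210.6, so Wren wins.
Second-highest bid: Gita at £1168.7 — that is the price the winner pays.
Wren's payoff = value − price = £244.2 − £1168.7 = −£924.5.

−£924.5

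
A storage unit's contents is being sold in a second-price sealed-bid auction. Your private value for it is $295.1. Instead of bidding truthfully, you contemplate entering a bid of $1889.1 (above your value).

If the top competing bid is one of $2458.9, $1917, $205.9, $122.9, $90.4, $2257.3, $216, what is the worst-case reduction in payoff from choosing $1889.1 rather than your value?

$2458.9: same outcome either way → loss $0.
$1917: same outcome either way → loss $0.
$205.9: same outcome either way → loss $0.
$122.9: same outcome either way → loss $0.
$90.4: same outcome either way → loss $0.
$2257.3: same outcome either way → loss $0.
$216: same outcome either way → loss $0.
Maximum loss: $0.

$0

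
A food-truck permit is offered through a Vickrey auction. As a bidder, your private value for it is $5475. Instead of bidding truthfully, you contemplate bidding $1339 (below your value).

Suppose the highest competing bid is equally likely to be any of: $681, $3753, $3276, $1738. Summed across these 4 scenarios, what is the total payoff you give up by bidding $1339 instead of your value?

$7658

The deviation costs you only when the competing bid falls strictly between $1339 and $5475; elsewhere both bids give the same outcome.
$681: outcomes coincide → loss $0.
$3753: truthful payoff $1722, deviation payoff $0 → loss $1722.
$3276: truthful payoff $2199, deviation payoff $0 → loss $2199.
$1738: truthful payoff $3737, deviation payoff $0 → loss $3737.
Total loss = $1722 + $2199 + $3737 = $7658.
Truthful bidding weakly dominates here: raising your bid can only win items priced above your value, and lowering it can only forfeit items priced below.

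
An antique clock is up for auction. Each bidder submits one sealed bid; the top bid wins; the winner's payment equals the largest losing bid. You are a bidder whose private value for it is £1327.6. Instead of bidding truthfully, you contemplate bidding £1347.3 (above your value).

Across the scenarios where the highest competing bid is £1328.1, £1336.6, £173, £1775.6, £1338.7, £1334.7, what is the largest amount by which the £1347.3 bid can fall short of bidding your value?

£11.1

£1328.1: truthful gives £0, deviation gives −£0.5 → loss £0.5.
£1336.6: truthful gives £0, deviation gives −£9 → loss £9.
£173: same outcome either way → loss £0.
£1775.6: same outcome either way → loss £0.
£1338.7: truthful gives £0, deviation gives −£11.1 → loss £11.1.
£1334.7: truthful gives £0, deviation gives −£7.1 → loss £7.1.
Maximum loss: £11.1.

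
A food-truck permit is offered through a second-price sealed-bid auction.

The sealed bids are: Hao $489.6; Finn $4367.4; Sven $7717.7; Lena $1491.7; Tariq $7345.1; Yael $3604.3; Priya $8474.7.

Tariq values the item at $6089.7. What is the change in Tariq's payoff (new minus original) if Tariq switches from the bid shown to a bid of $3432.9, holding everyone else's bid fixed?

$0

The highest bid among the other bidders is $8474.7; Tariq's bid doesn't change that.
Original bid $7345.1: Tariq is not highest (top rival bid is $8474.7); payoff $0.
Alternative bid $3432.9: Tariq is not highest (top rival bid is $8474.7); payoff $0.
Change in payoff = $0 − ($0) = $0.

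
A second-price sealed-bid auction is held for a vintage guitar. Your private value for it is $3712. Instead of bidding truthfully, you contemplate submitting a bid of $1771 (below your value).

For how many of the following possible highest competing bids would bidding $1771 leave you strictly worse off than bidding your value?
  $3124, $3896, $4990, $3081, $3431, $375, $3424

4

The deviation hurts exactly when the highest competing bid lies strictly between $1771 and $3712 — underbidding then forfeits a profitable win.
$3124: inside the interval → strictly worse (loss $588).
$3896: above both → same outcome either way.
$4990: above both → same outcome either way.
$3081: inside the interval → strictly worse (loss $631).
$3431: inside the interval → strictly worse (loss $281).
$375: below both → same outcome either way.
$3424: inside the interval → strictly worse (loss $288).
Count: 4.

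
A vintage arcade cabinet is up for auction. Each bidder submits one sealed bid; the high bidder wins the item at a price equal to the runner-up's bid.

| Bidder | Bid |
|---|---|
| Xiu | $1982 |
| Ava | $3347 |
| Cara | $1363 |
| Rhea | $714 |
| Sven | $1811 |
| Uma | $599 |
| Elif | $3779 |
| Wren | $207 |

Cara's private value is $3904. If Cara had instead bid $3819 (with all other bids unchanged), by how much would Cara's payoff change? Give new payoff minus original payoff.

$125

The highest bid among the other bidders is $3779; Cara's bid doesn't change that.
Original bid $1363: Cara is not highest (top rival bid is $3779); payoff $0.
Alternative bid $3819: Cara is highest, pays the top rival bid $3779; payoff $3904 − $3779 = $125.
Change in payoff = $125 − ($0) = $125.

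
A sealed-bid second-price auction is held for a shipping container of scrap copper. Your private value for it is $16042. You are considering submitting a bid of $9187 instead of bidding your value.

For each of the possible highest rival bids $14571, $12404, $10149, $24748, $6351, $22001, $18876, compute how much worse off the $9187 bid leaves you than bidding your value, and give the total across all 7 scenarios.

$11002

The deviation costs you only when the competing bid falls strictly between $9187 and $16042; elsewhere both bids give the same outcome.
$14571: truthful payoff $1471, deviation payoff $0 → loss $1471.
$12404: truthful payoff $3638, deviation payoff $0 → loss $3638.
$10149: truthful payoff $5893, deviation payoff $0 → loss $5893.
$24748: outcomes coincide → loss $0.
$6351: outcomes coincide → loss $0.
$22001: outcomes coincide → loss $0.
$18876: outcomes coincide → loss $0.
Total loss = $1471 + $3638 + $5893 = $11002.
In a second-price auction your bid sets only whether you win, not what you pay, so bidding your true value is weakly dominant.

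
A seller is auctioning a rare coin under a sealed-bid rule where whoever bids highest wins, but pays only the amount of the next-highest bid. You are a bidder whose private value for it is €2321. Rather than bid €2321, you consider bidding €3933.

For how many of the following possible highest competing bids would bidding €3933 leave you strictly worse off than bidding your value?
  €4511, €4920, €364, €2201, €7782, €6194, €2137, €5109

The deviation hurts exactly when the highest competing bid lies strictly between €2321 and €3933 — overbidding then wins at a price above your value.
€4511: above both → same outcome either way.
€4920: above both → same outcome either way.
€364: below both → same outcome either way.
€2201: below both → same outcome either way.
€7782: above both → same outcome either way.
€6194: above both → same outcome either way.
€2137: below both → same outcome either way.
€5109: above both → same outcome either way.
Count: 0.

0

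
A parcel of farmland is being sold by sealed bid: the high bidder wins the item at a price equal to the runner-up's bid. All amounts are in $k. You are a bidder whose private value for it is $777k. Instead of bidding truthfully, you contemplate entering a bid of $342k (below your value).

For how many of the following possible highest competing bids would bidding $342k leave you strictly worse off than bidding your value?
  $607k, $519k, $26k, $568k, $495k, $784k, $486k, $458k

The deviation hurts exactly when the highest competing bid lies strictly between $342k and $777k — underbidding then forfeits a profitable win.
$607k: inside the interval → strictly worse (loss $170k).
$519k: inside the interval → strictly worse (loss $258k).
$26k: below both → same outcome either way.
$568k: inside the interval → strictly worse (loss $209k).
$495k: inside the interval → strictly worse (loss $282k).
$784k: above both → same outcome either way.
$486k: inside the interval → strictly worse (loss $291k).
$458k: inside the interval → strictly worse (loss $319k).
Count: 6.

6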